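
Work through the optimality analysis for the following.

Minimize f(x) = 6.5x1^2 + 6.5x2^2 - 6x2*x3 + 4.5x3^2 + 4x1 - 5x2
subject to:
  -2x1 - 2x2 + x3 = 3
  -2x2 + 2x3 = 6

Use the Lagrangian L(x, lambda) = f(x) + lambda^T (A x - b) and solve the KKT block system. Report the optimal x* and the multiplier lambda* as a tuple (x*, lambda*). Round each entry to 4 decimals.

Form the Lagrangian:
  L(x, lambda) = (1/2) x^T Q x + c^T x + lambda^T (A x - b)
Stationarity (grad_x L = 0): Q x + c + A^T lambda = 0.
Primal feasibility: A x = b.

This gives the KKT block system:
  [ Q   A^T ] [ x     ]   [-c ]
  [ A    0  ] [ lambda ] = [ b ]

Solving the linear system:
  x*      = (0.0755, -0.1509, 2.8491)
  lambda* = (2.4906, -14.5189)
  f(x*)   = 40.3491

x* = (0.0755, -0.1509, 2.8491), lambda* = (2.4906, -14.5189)


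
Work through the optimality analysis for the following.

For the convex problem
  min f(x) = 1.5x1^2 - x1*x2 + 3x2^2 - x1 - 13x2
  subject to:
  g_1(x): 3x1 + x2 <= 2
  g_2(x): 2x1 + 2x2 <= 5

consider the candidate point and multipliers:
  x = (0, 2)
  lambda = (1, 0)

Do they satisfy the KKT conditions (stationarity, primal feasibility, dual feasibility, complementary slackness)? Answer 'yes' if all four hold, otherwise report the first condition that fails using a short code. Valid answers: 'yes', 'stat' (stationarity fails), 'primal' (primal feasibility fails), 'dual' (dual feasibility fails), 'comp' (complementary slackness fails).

Gradient of f: grad f(x) = Q x + c = (-3, -1)
Constraint values g_i(x) = a_i^T x - b_i:
  g_1((0, 2)) = 0
  g_2((0, 2)) = -1
Stationarity residual: grad f(x) + sum_i lambda_i a_i = (0, 0)
  -> stationarity OK
Primal feasibility (all g_i <= 0): OK
Dual feasibility (all lambda_i >= 0): OK
Complementary slackness (lambda_i * g_i(x) = 0 for all i): OK

Verdict: yes, KKT holds.

yes


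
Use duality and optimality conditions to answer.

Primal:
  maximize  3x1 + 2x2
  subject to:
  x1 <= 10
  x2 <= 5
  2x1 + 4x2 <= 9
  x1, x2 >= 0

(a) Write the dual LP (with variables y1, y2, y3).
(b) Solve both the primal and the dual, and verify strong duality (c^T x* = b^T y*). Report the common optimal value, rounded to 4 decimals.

The standard primal-dual pair for 'max c^T x s.t. A x <= b, x >= 0' is:
  Dual:  min b^T y  s.t.  A^T y >= c,  y >= 0.

So the dual LP is:
  minimize  10y1 + 5y2 + 9y3
  subject to:
    y1 + 2y3 >= 3
    y2 + 4y3 >= 2
    y1, y2, y3 >= 0

Solving the primal: x* = (4.5, 0).
  primal value c^T x* = 13.5.
Solving the dual: y* = (0, 0, 1.5).
  dual value b^T y* = 13.5.
Strong duality: c^T x* = b^T y*. Confirmed.

13.5


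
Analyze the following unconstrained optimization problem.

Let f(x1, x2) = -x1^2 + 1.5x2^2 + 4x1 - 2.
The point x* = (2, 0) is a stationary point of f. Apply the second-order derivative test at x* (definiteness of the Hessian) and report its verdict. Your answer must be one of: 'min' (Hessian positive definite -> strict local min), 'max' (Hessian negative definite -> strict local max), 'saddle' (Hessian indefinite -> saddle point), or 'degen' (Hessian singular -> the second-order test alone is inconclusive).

Compute the Hessian H = grad^2 f:
  H = [[-2, 0], [0, 3]]
Verify stationarity: grad f(x*) = H x* + g = (0, 0).
Eigenvalues of H: -2, 3.
Eigenvalues have mixed signs, so H is indefinite -> x* is a saddle point.

saddle


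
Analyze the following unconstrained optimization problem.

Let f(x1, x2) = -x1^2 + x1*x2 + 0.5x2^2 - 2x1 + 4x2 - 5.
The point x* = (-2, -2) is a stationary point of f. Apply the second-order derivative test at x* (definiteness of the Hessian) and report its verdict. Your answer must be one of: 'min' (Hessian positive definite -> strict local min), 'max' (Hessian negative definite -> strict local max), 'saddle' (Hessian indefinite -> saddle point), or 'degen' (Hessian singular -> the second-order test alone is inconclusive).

Compute the Hessian H = grad^2 f:
  H = [[-2, 1], [1, 1]]
Verify stationarity: grad f(x*) = H x* + g = (0, 0).
Eigenvalues of H: -2.3028, 1.3028.
Eigenvalues have mixed signs, so H is indefinite -> x* is a saddle point.

saddle


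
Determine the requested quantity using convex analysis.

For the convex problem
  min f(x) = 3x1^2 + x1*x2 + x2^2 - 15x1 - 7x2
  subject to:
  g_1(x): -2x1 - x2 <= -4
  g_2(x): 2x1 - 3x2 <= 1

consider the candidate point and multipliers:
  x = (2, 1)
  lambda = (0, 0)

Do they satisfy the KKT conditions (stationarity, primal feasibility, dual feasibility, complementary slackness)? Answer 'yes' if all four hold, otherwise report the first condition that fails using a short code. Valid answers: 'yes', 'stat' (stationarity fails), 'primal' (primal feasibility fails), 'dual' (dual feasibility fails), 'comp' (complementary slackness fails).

Gradient of f: grad f(x) = Q x + c = (-2, -3)
Constraint values g_i(x) = a_i^T x - b_i:
  g_1((2, 1)) = -1
  g_2((2, 1)) = 0
Stationarity residual: grad f(x) + sum_i lambda_i a_i = (-2, -3)
  -> stationarity FAILS
Primal feasibility (all g_i <= 0): OK
Dual feasibility (all lambda_i >= 0): OK
Complementary slackness (lambda_i * g_i(x) = 0 for all i): OK

Verdict: the first failing condition is stationarity -> stat.

stat


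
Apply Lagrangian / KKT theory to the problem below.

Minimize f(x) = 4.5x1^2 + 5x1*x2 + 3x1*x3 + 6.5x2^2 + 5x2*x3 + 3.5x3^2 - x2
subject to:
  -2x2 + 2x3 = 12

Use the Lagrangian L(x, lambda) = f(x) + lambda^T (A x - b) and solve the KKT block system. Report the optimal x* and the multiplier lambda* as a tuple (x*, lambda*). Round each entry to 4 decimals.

Form the Lagrangian:
  L(x, lambda) = (1/2) x^T Q x + c^T x + lambda^T (A x - b)
Stationarity (grad_x L = 0): Q x + c + A^T lambda = 0.
Primal feasibility: A x = b.

This gives the KKT block system:
  [ Q   A^T ] [ x     ]   [-c ]
  [ A    0  ] [ lambda ] = [ b ]

Solving the linear system:
  x*      = (0.1359, -2.4029, 3.5971)
  lambda* = (-6.7864)
  f(x*)   = 41.9199

x* = (0.1359, -2.4029, 3.5971), lambda* = (-6.7864)


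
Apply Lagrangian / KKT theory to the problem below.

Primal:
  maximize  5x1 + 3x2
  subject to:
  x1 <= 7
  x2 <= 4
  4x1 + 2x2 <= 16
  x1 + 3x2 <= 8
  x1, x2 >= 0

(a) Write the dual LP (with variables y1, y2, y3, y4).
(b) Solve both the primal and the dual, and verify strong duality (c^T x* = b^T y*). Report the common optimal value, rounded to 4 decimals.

The standard primal-dual pair for 'max c^T x s.t. A x <= b, x >= 0' is:
  Dual:  min b^T y  s.t.  A^T y >= c,  y >= 0.

So the dual LP is:
  minimize  7y1 + 4y2 + 16y3 + 8y4
  subject to:
    y1 + 4y3 + y4 >= 5
    y2 + 2y3 + 3y4 >= 3
    y1, y2, y3, y4 >= 0

Solving the primal: x* = (3.2, 1.6).
  primal value c^T x* = 20.8.
Solving the dual: y* = (0, 0, 1.2, 0.2).
  dual value b^T y* = 20.8.
Strong duality: c^T x* = b^T y*. Confirmed.

20.8


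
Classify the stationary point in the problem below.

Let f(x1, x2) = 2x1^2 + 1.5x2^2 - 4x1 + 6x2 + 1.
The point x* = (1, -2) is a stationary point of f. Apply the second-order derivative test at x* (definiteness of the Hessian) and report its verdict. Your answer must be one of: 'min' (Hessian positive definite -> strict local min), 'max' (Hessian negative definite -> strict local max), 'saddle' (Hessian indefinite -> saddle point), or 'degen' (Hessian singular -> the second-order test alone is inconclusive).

Compute the Hessian H = grad^2 f:
  H = [[4, 0], [0, 3]]
Verify stationarity: grad f(x*) = H x* + g = (0, 0).
Eigenvalues of H: 3, 4.
Both eigenvalues > 0, so H is positive definite -> x* is a strict local min.

min


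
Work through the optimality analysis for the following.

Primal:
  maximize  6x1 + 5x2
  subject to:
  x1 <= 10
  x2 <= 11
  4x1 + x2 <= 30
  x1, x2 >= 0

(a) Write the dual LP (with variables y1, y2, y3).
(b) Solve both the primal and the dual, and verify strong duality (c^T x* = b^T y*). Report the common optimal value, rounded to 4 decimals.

The standard primal-dual pair for 'max c^T x s.t. A x <= b, x >= 0' is:
  Dual:  min b^T y  s.t.  A^T y >= c,  y >= 0.

So the dual LP is:
  minimize  10y1 + 11y2 + 30y3
  subject to:
    y1 + 4y3 >= 6
    y2 + y3 >= 5
    y1, y2, y3 >= 0

Solving the primal: x* = (4.75, 11).
  primal value c^T x* = 83.5.
Solving the dual: y* = (0, 3.5, 1.5).
  dual value b^T y* = 83.5.
Strong duality: c^T x* = b^T y*. Confirmed.

83.5


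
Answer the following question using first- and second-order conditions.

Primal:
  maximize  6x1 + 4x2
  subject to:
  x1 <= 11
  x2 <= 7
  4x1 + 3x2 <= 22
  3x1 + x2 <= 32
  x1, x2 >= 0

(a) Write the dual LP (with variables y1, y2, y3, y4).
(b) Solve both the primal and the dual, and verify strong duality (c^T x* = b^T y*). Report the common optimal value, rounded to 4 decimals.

The standard primal-dual pair for 'max c^T x s.t. A x <= b, x >= 0' is:
  Dual:  min b^T y  s.t.  A^T y >= c,  y >= 0.

So the dual LP is:
  minimize  11y1 + 7y2 + 22y3 + 32y4
  subject to:
    y1 + 4y3 + 3y4 >= 6
    y2 + 3y3 + y4 >= 4
    y1, y2, y3, y4 >= 0

Solving the primal: x* = (5.5, 0).
  primal value c^T x* = 33.
Solving the dual: y* = (0, 0, 1.5, 0).
  dual value b^T y* = 33.
Strong duality: c^T x* = b^T y*. Confirmed.

33


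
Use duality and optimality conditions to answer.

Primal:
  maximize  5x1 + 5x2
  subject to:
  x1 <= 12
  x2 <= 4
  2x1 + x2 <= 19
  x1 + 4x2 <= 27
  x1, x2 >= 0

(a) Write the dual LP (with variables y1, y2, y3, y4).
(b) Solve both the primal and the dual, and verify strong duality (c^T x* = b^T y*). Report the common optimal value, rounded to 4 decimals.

The standard primal-dual pair for 'max c^T x s.t. A x <= b, x >= 0' is:
  Dual:  min b^T y  s.t.  A^T y >= c,  y >= 0.

So the dual LP is:
  minimize  12y1 + 4y2 + 19y3 + 27y4
  subject to:
    y1 + 2y3 + y4 >= 5
    y2 + y3 + 4y4 >= 5
    y1, y2, y3, y4 >= 0

Solving the primal: x* = (7.5, 4).
  primal value c^T x* = 57.5.
Solving the dual: y* = (0, 2.5, 2.5, 0).
  dual value b^T y* = 57.5.
Strong duality: c^T x* = b^T y*. Confirmed.

57.5


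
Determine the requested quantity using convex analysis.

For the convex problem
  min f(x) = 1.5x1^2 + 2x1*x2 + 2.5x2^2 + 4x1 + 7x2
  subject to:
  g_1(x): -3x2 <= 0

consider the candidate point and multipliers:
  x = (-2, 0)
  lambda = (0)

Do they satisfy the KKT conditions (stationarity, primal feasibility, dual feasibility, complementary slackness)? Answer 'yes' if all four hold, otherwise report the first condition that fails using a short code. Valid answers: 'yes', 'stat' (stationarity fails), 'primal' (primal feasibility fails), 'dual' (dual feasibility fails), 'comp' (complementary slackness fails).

Gradient of f: grad f(x) = Q x + c = (-2, 3)
Constraint values g_i(x) = a_i^T x - b_i:
  g_1((-2, 0)) = 0
Stationarity residual: grad f(x) + sum_i lambda_i a_i = (-2, 3)
  -> stationarity FAILS
Primal feasibility (all g_i <= 0): OK
Dual feasibility (all lambda_i >= 0): OK
Complementary slackness (lambda_i * g_i(x) = 0 for all i): OK

Verdict: the first failing condition is stationarity -> stat.

stat


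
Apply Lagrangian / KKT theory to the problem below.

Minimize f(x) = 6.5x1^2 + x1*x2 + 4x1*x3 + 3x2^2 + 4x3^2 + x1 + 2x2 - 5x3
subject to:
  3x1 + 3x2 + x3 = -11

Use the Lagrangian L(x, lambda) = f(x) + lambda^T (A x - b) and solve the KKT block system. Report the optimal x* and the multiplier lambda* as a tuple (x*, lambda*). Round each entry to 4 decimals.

Form the Lagrangian:
  L(x, lambda) = (1/2) x^T Q x + c^T x + lambda^T (A x - b)
Stationarity (grad_x L = 0): Q x + c + A^T lambda = 0.
Primal feasibility: A x = b.

This gives the KKT block system:
  [ Q   A^T ] [ x     ]   [-c ]
  [ A    0  ] [ lambda ] = [ b ]

Solving the linear system:
  x*      = (-1.2218, -2.6471, 0.6066)
  lambda* = (5.0347)
  f(x*)   = 22.9166

x* = (-1.2218, -2.6471, 0.6066), lambda* = (5.0347)


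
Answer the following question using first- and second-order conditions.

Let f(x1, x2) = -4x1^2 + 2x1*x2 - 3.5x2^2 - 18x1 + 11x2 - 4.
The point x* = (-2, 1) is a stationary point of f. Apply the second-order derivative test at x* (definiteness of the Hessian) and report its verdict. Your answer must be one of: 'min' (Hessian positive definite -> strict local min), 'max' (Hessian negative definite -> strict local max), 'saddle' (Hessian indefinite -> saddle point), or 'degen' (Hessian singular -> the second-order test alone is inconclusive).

Compute the Hessian H = grad^2 f:
  H = [[-8, 2], [2, -7]]
Verify stationarity: grad f(x*) = H x* + g = (0, 0).
Eigenvalues of H: -9.5616, -5.4384.
Both eigenvalues < 0, so H is negative definite -> x* is a strict local max.

max


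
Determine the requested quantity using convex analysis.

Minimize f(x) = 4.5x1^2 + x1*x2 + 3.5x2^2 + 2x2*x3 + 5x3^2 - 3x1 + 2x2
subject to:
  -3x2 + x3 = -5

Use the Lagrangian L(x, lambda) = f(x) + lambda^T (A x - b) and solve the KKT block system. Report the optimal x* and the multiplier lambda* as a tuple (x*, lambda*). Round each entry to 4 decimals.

Form the Lagrangian:
  L(x, lambda) = (1/2) x^T Q x + c^T x + lambda^T (A x - b)
Stationarity (grad_x L = 0): Q x + c + A^T lambda = 0.
Primal feasibility: A x = b.

This gives the KKT block system:
  [ Q   A^T ] [ x     ]   [-c ]
  [ A    0  ] [ lambda ] = [ b ]

Solving the linear system:
  x*      = (0.1724, 1.448, -0.6561)
  lambda* = (3.6653)
  f(x*)   = 10.3526

x* = (0.1724, 1.448, -0.6561), lambda* = (3.6653)


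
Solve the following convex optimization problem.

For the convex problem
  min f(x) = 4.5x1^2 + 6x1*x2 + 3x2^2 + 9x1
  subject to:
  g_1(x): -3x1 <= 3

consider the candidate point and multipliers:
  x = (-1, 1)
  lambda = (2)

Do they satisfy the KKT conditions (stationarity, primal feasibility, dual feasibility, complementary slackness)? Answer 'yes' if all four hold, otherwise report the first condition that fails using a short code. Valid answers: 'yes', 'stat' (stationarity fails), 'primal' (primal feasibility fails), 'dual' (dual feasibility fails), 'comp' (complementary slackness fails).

Gradient of f: grad f(x) = Q x + c = (6, 0)
Constraint values g_i(x) = a_i^T x - b_i:
  g_1((-1, 1)) = 0
Stationarity residual: grad f(x) + sum_i lambda_i a_i = (0, 0)
  -> stationarity OK
Primal feasibility (all g_i <= 0): OK
Dual feasibility (all lambda_i >= 0): OK
Complementary slackness (lambda_i * g_i(x) = 0 for all i): OK

Verdict: yes, KKT holds.

yes


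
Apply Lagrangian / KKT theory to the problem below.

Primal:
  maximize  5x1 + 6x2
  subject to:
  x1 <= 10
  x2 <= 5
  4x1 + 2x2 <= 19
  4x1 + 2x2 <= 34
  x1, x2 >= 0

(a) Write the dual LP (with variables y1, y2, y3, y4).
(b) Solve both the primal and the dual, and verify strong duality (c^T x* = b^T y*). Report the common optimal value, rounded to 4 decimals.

The standard primal-dual pair for 'max c^T x s.t. A x <= b, x >= 0' is:
  Dual:  min b^T y  s.t.  A^T y >= c,  y >= 0.

So the dual LP is:
  minimize  10y1 + 5y2 + 19y3 + 34y4
  subject to:
    y1 + 4y3 + 4y4 >= 5
    y2 + 2y3 + 2y4 >= 6
    y1, y2, y3, y4 >= 0

Solving the primal: x* = (2.25, 5).
  primal value c^T x* = 41.25.
Solving the dual: y* = (0, 3.5, 1.25, 0).
  dual value b^T y* = 41.25.
Strong duality: c^T x* = b^T y*. Confirmed.

41.25


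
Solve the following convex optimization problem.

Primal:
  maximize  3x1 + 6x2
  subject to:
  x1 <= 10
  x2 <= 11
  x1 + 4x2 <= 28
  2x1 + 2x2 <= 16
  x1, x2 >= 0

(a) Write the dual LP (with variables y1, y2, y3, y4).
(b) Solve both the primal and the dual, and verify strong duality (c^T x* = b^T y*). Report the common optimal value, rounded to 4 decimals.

The standard primal-dual pair for 'max c^T x s.t. A x <= b, x >= 0' is:
  Dual:  min b^T y  s.t.  A^T y >= c,  y >= 0.

So the dual LP is:
  minimize  10y1 + 11y2 + 28y3 + 16y4
  subject to:
    y1 + y3 + 2y4 >= 3
    y2 + 4y3 + 2y4 >= 6
    y1, y2, y3, y4 >= 0

Solving the primal: x* = (1.3333, 6.6667).
  primal value c^T x* = 44.
Solving the dual: y* = (0, 0, 1, 1).
  dual value b^T y* = 44.
Strong duality: c^T x* = b^T y*. Confirmed.

44


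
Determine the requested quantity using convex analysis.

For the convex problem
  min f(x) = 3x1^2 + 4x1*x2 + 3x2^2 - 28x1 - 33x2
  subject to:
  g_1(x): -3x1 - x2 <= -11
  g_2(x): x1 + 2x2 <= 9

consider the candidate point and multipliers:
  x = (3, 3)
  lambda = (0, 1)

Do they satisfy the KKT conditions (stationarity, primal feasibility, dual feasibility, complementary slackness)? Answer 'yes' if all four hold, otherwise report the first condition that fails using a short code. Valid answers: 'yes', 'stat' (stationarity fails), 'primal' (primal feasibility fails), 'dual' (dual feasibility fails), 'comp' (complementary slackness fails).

Gradient of f: grad f(x) = Q x + c = (2, -3)
Constraint values g_i(x) = a_i^T x - b_i:
  g_1((3, 3)) = -1
  g_2((3, 3)) = 0
Stationarity residual: grad f(x) + sum_i lambda_i a_i = (3, -1)
  -> stationarity FAILS
Primal feasibility (all g_i <= 0): OK
Dual feasibility (all lambda_i >= 0): OK
Complementary slackness (lambda_i * g_i(x) = 0 for all i): OK

Verdict: the first failing condition is stationarity -> stat.

stat


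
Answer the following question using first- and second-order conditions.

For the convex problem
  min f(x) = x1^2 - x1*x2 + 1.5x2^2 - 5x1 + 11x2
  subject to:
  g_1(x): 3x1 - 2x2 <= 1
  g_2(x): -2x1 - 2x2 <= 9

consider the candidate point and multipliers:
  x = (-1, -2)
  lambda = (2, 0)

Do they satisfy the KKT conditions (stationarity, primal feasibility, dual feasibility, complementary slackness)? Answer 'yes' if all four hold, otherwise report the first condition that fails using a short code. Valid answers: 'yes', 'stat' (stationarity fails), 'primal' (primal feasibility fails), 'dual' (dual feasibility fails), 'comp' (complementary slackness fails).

Gradient of f: grad f(x) = Q x + c = (-5, 6)
Constraint values g_i(x) = a_i^T x - b_i:
  g_1((-1, -2)) = 0
  g_2((-1, -2)) = -3
Stationarity residual: grad f(x) + sum_i lambda_i a_i = (1, 2)
  -> stationarity FAILS
Primal feasibility (all g_i <= 0): OK
Dual feasibility (all lambda_i >= 0): OK
Complementary slackness (lambda_i * g_i(x) = 0 for all i): OK

Verdict: the first failing condition is stationarity -> stat.

stat


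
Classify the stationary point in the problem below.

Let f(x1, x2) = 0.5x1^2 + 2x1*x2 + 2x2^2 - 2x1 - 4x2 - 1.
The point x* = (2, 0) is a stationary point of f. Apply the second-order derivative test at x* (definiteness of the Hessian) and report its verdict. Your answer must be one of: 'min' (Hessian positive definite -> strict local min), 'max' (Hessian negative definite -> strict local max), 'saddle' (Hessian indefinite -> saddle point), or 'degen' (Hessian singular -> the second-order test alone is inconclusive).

Compute the Hessian H = grad^2 f:
  H = [[1, 2], [2, 4]]
Verify stationarity: grad f(x*) = H x* + g = (0, 0).
Eigenvalues of H: 0, 5.
H has a zero eigenvalue (singular; positive semidefinite but not definite), so H is neither positive definite, negative definite, nor indefinite. The second-order test alone is inconclusive -> degen.
(Indeed, f is constant along the null direction of H through x*, so x* is not a strict local extremum.)

degen


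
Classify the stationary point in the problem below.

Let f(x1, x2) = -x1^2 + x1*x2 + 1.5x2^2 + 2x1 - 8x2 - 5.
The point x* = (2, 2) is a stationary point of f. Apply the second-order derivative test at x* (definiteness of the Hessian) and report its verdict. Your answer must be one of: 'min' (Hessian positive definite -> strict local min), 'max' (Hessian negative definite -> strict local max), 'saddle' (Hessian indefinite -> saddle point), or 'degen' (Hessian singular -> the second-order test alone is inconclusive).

Compute the Hessian H = grad^2 f:
  H = [[-2, 1], [1, 3]]
Verify stationarity: grad f(x*) = H x* + g = (0, 0).
Eigenvalues of H: -2.1926, 3.1926.
Eigenvalues have mixed signs, so H is indefinite -> x* is a saddle point.

saddle


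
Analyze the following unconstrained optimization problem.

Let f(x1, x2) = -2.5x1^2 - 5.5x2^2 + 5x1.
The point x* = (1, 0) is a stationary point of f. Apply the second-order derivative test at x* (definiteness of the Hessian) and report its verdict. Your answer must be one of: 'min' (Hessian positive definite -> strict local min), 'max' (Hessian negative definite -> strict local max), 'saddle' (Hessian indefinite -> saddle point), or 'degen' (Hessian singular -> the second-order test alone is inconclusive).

Compute the Hessian H = grad^2 f:
  H = [[-5, 0], [0, -11]]
Verify stationarity: grad f(x*) = H x* + g = (0, 0).
Eigenvalues of H: -11, -5.
Both eigenvalues < 0, so H is negative definite -> x* is a strict local max.

max


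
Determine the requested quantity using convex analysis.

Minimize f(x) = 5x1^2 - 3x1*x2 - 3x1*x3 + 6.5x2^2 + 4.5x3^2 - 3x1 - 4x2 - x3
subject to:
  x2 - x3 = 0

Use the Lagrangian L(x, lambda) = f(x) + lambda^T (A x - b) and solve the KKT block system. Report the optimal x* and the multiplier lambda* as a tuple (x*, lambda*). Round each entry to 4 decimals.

Form the Lagrangian:
  L(x, lambda) = (1/2) x^T Q x + c^T x + lambda^T (A x - b)
Stationarity (grad_x L = 0): Q x + c + A^T lambda = 0.
Primal feasibility: A x = b.

This gives the KKT block system:
  [ Q   A^T ] [ x     ]   [-c ]
  [ A    0  ] [ lambda ] = [ b ]

Solving the linear system:
  x*      = (0.5217, 0.3696, 0.3696)
  lambda* = (0.7609)
  f(x*)   = -1.7065

x* = (0.5217, 0.3696, 0.3696), lambda* = (0.7609)


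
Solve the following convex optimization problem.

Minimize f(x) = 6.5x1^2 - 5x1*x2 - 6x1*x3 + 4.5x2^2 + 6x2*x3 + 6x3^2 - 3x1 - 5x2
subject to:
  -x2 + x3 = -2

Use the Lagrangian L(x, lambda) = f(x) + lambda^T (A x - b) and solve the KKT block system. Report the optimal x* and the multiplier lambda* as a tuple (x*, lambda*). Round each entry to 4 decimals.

Form the Lagrangian:
  L(x, lambda) = (1/2) x^T Q x + c^T x + lambda^T (A x - b)
Stationarity (grad_x L = 0): Q x + c + A^T lambda = 0.
Primal feasibility: A x = b.

This gives the KKT block system:
  [ Q   A^T ] [ x     ]   [-c ]
  [ A    0  ] [ lambda ] = [ b ]

Solving the linear system:
  x*      = (0.5, 1.4091, -0.5909)
  lambda* = (1.6364)
  f(x*)   = -2.6364

x* = (0.5, 1.4091, -0.5909), lambda* = (1.6364)


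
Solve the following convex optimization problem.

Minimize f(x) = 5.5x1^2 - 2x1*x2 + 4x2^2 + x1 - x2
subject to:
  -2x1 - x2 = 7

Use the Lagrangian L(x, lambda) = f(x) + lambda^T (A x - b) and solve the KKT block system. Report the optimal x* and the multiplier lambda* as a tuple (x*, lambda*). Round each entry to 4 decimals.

Form the Lagrangian:
  L(x, lambda) = (1/2) x^T Q x + c^T x + lambda^T (A x - b)
Stationarity (grad_x L = 0): Q x + c + A^T lambda = 0.
Primal feasibility: A x = b.

This gives the KKT block system:
  [ Q   A^T ] [ x     ]   [-c ]
  [ A    0  ] [ lambda ] = [ b ]

Solving the linear system:
  x*      = (-2.5294, -1.9412)
  lambda* = (-11.4706)
  f(x*)   = 39.8529

x* = (-2.5294, -1.9412), lambda* = (-11.4706)


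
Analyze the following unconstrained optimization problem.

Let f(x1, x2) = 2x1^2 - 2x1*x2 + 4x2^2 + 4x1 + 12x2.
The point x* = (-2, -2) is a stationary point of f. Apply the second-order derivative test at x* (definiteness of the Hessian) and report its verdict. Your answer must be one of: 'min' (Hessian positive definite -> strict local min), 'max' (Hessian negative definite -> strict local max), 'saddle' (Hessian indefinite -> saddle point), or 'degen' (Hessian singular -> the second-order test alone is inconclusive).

Compute the Hessian H = grad^2 f:
  H = [[4, -2], [-2, 8]]
Verify stationarity: grad f(x*) = H x* + g = (0, 0).
Eigenvalues of H: 3.1716, 8.8284.
Both eigenvalues > 0, so H is positive definite -> x* is a strict local min.

min


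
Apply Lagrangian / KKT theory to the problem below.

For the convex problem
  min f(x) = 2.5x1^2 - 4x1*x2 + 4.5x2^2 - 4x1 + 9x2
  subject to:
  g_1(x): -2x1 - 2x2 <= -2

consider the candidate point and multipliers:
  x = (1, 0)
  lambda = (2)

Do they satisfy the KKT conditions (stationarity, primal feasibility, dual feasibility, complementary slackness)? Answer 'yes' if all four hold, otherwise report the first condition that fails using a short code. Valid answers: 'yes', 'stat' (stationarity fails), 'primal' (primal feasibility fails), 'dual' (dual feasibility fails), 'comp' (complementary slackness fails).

Gradient of f: grad f(x) = Q x + c = (1, 5)
Constraint values g_i(x) = a_i^T x - b_i:
  g_1((1, 0)) = 0
Stationarity residual: grad f(x) + sum_i lambda_i a_i = (-3, 1)
  -> stationarity FAILS
Primal feasibility (all g_i <= 0): OK
Dual feasibility (all lambda_i >= 0): OK
Complementary slackness (lambda_i * g_i(x) = 0 for all i): OK

Verdict: the first failing condition is stationarity -> stat.

stat


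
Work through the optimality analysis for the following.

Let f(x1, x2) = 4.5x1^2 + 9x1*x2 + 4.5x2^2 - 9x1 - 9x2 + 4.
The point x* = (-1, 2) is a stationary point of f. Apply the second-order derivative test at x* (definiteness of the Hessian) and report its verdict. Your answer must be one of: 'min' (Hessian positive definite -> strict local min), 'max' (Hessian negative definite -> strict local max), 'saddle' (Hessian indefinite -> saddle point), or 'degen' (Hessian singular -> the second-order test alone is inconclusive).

Compute the Hessian H = grad^2 f:
  H = [[9, 9], [9, 9]]
Verify stationarity: grad f(x*) = H x* + g = (0, 0).
Eigenvalues of H: 0, 18.
H has a zero eigenvalue (singular; positive semidefinite but not definite), so H is neither positive definite, negative definite, nor indefinite. The second-order test alone is inconclusive -> degen.
(Indeed, f is constant along the null direction of H through x*, so x* is not a strict local extremum.)

degen


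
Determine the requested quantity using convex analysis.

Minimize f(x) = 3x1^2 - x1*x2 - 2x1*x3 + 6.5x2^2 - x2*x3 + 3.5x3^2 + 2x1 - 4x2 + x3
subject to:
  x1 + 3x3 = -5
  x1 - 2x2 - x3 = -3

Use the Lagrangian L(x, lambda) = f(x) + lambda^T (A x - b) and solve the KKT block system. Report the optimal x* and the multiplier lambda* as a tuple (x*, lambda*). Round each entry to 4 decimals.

Form the Lagrangian:
  L(x, lambda) = (1/2) x^T Q x + c^T x + lambda^T (A x - b)
Stationarity (grad_x L = 0): Q x + c + A^T lambda = 0.
Primal feasibility: A x = b.

This gives the KKT block system:
  [ Q   A^T ] [ x     ]   [-c ]
  [ A    0  ] [ lambda ] = [ b ]

Solving the linear system:
  x*      = (-2, 1, -1)
  lambda* = (3, 6)
  f(x*)   = 12

x* = (-2, 1, -1), lambda* = (3, 6)


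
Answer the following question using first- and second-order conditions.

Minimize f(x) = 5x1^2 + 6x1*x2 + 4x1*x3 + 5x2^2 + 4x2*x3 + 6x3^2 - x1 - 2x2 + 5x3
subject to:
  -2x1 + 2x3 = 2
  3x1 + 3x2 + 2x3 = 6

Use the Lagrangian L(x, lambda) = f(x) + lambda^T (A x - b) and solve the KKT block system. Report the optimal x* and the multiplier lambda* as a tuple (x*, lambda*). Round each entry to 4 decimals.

Form the Lagrangian:
  L(x, lambda) = (1/2) x^T Q x + c^T x + lambda^T (A x - b)
Stationarity (grad_x L = 0): Q x + c + A^T lambda = 0.
Primal feasibility: A x = b.

This gives the KKT block system:
  [ Q   A^T ] [ x     ]   [-c ]
  [ A    0  ] [ lambda ] = [ b ]

Solving the linear system:
  x*      = (-0.3182, 1.8636, 0.6818)
  lambda* = (-3.8636, -5.8182)
  f(x*)   = 21.3182

x* = (-0.3182, 1.8636, 0.6818), lambda* = (-3.8636, -5.8182)


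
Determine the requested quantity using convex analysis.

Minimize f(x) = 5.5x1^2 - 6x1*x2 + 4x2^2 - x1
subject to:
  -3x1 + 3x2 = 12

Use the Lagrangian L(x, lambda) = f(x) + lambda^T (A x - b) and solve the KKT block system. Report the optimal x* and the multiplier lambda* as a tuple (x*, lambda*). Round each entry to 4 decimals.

Form the Lagrangian:
  L(x, lambda) = (1/2) x^T Q x + c^T x + lambda^T (A x - b)
Stationarity (grad_x L = 0): Q x + c + A^T lambda = 0.
Primal feasibility: A x = b.

This gives the KKT block system:
  [ Q   A^T ] [ x     ]   [-c ]
  [ A    0  ] [ lambda ] = [ b ]

Solving the linear system:
  x*      = (-1, 3)
  lambda* = (-10)
  f(x*)   = 60.5

x* = (-1, 3), lambda* = (-10)


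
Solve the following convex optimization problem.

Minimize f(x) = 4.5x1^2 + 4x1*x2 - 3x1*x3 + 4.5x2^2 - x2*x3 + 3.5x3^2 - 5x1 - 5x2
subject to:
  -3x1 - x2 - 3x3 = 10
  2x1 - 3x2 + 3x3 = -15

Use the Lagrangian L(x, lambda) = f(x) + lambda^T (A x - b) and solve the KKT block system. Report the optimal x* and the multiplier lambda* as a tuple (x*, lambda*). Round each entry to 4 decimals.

Form the Lagrangian:
  L(x, lambda) = (1/2) x^T Q x + c^T x + lambda^T (A x - b)
Stationarity (grad_x L = 0): Q x + c + A^T lambda = 0.
Primal feasibility: A x = b.

This gives the KKT block system:
  [ Q   A^T ] [ x     ]   [-c ]
  [ A    0  ] [ lambda ] = [ b ]

Solving the linear system:
  x*      = (-1.837, 1.7092, -2.0661)
  lambda* = (-1.3899, 2.1638)
  f(x*)   = 23.4974

x* = (-1.837, 1.7092, -2.0661), lambda* = (-1.3899, 2.1638)


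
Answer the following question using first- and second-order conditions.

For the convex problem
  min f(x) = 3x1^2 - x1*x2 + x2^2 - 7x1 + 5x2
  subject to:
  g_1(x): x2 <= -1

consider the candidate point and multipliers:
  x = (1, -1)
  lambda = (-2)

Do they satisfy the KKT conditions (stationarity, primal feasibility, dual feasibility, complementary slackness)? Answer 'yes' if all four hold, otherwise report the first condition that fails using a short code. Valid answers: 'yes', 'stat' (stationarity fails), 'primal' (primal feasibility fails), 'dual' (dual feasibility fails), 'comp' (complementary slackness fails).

Gradient of f: grad f(x) = Q x + c = (0, 2)
Constraint values g_i(x) = a_i^T x - b_i:
  g_1((1, -1)) = 0
Stationarity residual: grad f(x) + sum_i lambda_i a_i = (0, 0)
  -> stationarity OK
Primal feasibility (all g_i <= 0): OK
Dual feasibility (all lambda_i >= 0): FAILS
Complementary slackness (lambda_i * g_i(x) = 0 for all i): OK

Verdict: the first failing condition is dual_feasibility -> dual.

dual


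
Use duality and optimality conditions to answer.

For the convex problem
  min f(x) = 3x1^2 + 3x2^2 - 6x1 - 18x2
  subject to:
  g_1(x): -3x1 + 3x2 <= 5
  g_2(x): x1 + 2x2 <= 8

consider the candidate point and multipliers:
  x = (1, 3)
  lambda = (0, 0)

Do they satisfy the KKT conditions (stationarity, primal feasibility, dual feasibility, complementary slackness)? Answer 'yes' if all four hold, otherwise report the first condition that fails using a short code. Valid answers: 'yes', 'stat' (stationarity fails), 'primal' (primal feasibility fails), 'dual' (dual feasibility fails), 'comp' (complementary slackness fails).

Gradient of f: grad f(x) = Q x + c = (0, 0)
Constraint values g_i(x) = a_i^T x - b_i:
  g_1((1, 3)) = 1
  g_2((1, 3)) = -1
Stationarity residual: grad f(x) + sum_i lambda_i a_i = (0, 0)
  -> stationarity OK
Primal feasibility (all g_i <= 0): FAILS
Dual feasibility (all lambda_i >= 0): OK
Complementary slackness (lambda_i * g_i(x) = 0 for all i): OK

Verdict: the first failing condition is primal_feasibility -> primal.

primal


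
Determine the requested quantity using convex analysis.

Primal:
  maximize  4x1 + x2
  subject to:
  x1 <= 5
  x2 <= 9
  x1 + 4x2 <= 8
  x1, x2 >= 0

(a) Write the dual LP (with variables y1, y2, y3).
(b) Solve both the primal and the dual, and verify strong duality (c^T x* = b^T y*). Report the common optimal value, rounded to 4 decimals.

The standard primal-dual pair for 'max c^T x s.t. A x <= b, x >= 0' is:
  Dual:  min b^T y  s.t.  A^T y >= c,  y >= 0.

So the dual LP is:
  minimize  5y1 + 9y2 + 8y3
  subject to:
    y1 + y3 >= 4
    y2 + 4y3 >= 1
    y1, y2, y3 >= 0

Solving the primal: x* = (5, 0.75).
  primal value c^T x* = 20.75.
Solving the dual: y* = (3.75, 0, 0.25).
  dual value b^T y* = 20.75.
Strong duality: c^T x* = b^T y*. Confirmed.

20.75


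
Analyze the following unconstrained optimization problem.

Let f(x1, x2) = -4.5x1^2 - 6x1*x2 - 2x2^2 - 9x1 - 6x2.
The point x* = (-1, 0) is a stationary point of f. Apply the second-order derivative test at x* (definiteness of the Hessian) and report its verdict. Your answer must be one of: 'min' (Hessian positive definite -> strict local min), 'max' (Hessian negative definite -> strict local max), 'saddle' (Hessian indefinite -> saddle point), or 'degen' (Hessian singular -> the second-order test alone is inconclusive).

Compute the Hessian H = grad^2 f:
  H = [[-9, -6], [-6, -4]]
Verify stationarity: grad f(x*) = H x* + g = (0, 0).
Eigenvalues of H: -13, 0.
H has a zero eigenvalue (singular; negative semidefinite but not definite), so H is neither positive definite, negative definite, nor indefinite. The second-order test alone is inconclusive -> degen.
(Indeed, f is constant along the null direction of H through x*, so x* is not a strict local extremum.)

degen


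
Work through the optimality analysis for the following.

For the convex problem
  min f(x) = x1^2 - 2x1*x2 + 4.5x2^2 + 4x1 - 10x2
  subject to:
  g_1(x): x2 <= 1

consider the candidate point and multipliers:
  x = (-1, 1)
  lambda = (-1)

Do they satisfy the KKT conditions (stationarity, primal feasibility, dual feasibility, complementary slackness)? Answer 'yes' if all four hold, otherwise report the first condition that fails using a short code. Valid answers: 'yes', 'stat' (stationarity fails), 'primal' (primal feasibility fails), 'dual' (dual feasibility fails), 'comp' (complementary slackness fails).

Gradient of f: grad f(x) = Q x + c = (0, 1)
Constraint values g_i(x) = a_i^T x - b_i:
  g_1((-1, 1)) = 0
Stationarity residual: grad f(x) + sum_i lambda_i a_i = (0, 0)
  -> stationarity OK
Primal feasibility (all g_i <= 0): OK
Dual feasibility (all lambda_i >= 0): FAILS
Complementary slackness (lambda_i * g_i(x) = 0 for all i): OK

Verdict: the first failing condition is dual_feasibility -> dual.

dual


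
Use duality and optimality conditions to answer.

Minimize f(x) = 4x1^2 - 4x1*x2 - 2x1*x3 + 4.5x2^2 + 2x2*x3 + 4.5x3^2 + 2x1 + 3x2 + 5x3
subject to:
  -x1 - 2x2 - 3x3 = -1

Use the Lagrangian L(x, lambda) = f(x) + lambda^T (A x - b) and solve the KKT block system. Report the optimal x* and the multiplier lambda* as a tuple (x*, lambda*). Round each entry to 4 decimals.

Form the Lagrangian:
  L(x, lambda) = (1/2) x^T Q x + c^T x + lambda^T (A x - b)
Stationarity (grad_x L = 0): Q x + c + A^T lambda = 0.
Primal feasibility: A x = b.

This gives the KKT block system:
  [ Q   A^T ] [ x     ]   [-c ]
  [ A    0  ] [ lambda ] = [ b ]

Solving the linear system:
  x*      = (0.1524, 0.181, 0.1619)
  lambda* = (2.1714)
  f(x*)   = 1.9143

x* = (0.1524, 0.181, 0.1619), lambda* = (2.1714)


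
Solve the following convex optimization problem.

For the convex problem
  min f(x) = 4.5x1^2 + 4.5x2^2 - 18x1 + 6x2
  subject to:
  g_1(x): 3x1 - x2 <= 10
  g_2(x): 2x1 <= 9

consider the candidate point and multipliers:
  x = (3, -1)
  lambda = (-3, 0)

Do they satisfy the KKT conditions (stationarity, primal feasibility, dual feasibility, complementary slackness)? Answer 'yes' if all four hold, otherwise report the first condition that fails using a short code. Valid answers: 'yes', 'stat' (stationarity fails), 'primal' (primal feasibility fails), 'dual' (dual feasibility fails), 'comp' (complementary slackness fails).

Gradient of f: grad f(x) = Q x + c = (9, -3)
Constraint values g_i(x) = a_i^T x - b_i:
  g_1((3, -1)) = 0
  g_2((3, -1)) = -3
Stationarity residual: grad f(x) + sum_i lambda_i a_i = (0, 0)
  -> stationarity OK
Primal feasibility (all g_i <= 0): OK
Dual feasibility (all lambda_i >= 0): FAILS
Complementary slackness (lambda_i * g_i(x) = 0 for all i): OK

Verdict: the first failing condition is dual_feasibility -> dual.

dual


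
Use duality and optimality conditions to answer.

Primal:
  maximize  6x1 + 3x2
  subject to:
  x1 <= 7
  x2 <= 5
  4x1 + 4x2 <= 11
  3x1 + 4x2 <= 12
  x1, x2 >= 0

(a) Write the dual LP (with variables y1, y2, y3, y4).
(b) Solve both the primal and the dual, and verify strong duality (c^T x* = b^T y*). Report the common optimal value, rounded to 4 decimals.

The standard primal-dual pair for 'max c^T x s.t. A x <= b, x >= 0' is:
  Dual:  min b^T y  s.t.  A^T y >= c,  y >= 0.

So the dual LP is:
  minimize  7y1 + 5y2 + 11y3 + 12y4
  subject to:
    y1 + 4y3 + 3y4 >= 6
    y2 + 4y3 + 4y4 >= 3
    y1, y2, y3, y4 >= 0

Solving the primal: x* = (2.75, 0).
  primal value c^T x* = 16.5.
Solving the dual: y* = (0, 0, 1.5, 0).
  dual value b^T y* = 16.5.
Strong duality: c^T x* = b^T y*. Confirmed.

16.5


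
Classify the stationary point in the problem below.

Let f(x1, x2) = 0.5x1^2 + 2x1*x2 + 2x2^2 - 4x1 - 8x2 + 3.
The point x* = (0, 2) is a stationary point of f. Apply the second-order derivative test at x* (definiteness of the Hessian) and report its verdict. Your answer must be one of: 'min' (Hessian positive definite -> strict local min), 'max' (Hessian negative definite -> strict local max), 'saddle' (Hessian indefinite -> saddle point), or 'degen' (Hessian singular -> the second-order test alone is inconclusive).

Compute the Hessian H = grad^2 f:
  H = [[1, 2], [2, 4]]
Verify stationarity: grad f(x*) = H x* + g = (0, 0).
Eigenvalues of H: 0, 5.
H has a zero eigenvalue (singular; positive semidefinite but not definite), so H is neither positive definite, negative definite, nor indefinite. The second-order test alone is inconclusive -> degen.
(Indeed, f is constant along the null direction of H through x*, so x* is not a strict local extremum.)

degen


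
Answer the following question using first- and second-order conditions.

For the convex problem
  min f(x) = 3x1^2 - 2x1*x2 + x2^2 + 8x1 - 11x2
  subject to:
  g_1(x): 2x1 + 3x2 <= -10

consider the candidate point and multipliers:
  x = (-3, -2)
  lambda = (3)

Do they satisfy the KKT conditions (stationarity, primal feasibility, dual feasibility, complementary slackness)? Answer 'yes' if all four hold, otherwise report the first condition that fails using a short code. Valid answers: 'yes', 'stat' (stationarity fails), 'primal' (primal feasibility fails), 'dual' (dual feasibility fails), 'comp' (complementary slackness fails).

Gradient of f: grad f(x) = Q x + c = (-6, -9)
Constraint values g_i(x) = a_i^T x - b_i:
  g_1((-3, -2)) = -2
Stationarity residual: grad f(x) + sum_i lambda_i a_i = (0, 0)
  -> stationarity OK
Primal feasibility (all g_i <= 0): OK
Dual feasibility (all lambda_i >= 0): OK
Complementary slackness (lambda_i * g_i(x) = 0 for all i): FAILS

Verdict: the first failing condition is complementary_slackness -> comp.

comp


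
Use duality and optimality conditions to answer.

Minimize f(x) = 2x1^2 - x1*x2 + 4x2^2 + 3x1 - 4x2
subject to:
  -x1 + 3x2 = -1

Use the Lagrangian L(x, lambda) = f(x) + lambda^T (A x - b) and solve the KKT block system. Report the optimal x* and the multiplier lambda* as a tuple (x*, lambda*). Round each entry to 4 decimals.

Form the Lagrangian:
  L(x, lambda) = (1/2) x^T Q x + c^T x + lambda^T (A x - b)
Stationarity (grad_x L = 0): Q x + c + A^T lambda = 0.
Primal feasibility: A x = b.

This gives the KKT block system:
  [ Q   A^T ] [ x     ]   [-c ]
  [ A    0  ] [ lambda ] = [ b ]

Solving the linear system:
  x*      = (-0.2632, -0.4211)
  lambda* = (2.3684)
  f(x*)   = 1.6316

x* = (-0.2632, -0.4211), lambda* = (2.3684)


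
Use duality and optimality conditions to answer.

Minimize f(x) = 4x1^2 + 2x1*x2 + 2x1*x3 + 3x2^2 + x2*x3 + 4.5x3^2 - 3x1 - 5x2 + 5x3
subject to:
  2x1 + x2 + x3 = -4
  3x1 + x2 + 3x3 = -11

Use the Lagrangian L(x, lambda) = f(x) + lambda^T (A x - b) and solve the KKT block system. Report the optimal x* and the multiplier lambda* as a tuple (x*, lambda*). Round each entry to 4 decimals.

Form the Lagrangian:
  L(x, lambda) = (1/2) x^T Q x + c^T x + lambda^T (A x - b)
Stationarity (grad_x L = 0): Q x + c + A^T lambda = 0.
Primal feasibility: A x = b.

This gives the KKT block system:
  [ Q   A^T ] [ x     ]   [-c ]
  [ A    0  ] [ lambda ] = [ b ]

Solving the linear system:
  x*      = (-1.1449, 1.2174, -2.9275)
  lambda* = (-6.8406, 9.7536)
  f(x*)   = 31.3188

x* = (-1.1449, 1.2174, -2.9275), lambda* = (-6.8406, 9.7536)


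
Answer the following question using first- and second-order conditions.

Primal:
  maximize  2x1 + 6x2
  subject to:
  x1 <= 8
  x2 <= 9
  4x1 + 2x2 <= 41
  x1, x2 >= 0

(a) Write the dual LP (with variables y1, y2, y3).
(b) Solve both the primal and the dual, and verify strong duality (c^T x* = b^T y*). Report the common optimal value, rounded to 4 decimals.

The standard primal-dual pair for 'max c^T x s.t. A x <= b, x >= 0' is:
  Dual:  min b^T y  s.t.  A^T y >= c,  y >= 0.

So the dual LP is:
  minimize  8y1 + 9y2 + 41y3
  subject to:
    y1 + 4y3 >= 2
    y2 + 2y3 >= 6
    y1, y2, y3 >= 0

Solving the primal: x* = (5.75, 9).
  primal value c^T x* = 65.5.
Solving the dual: y* = (0, 5, 0.5).
  dual value b^T y* = 65.5.
Strong duality: c^T x* = b^T y*. Confirmed.

65.5
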